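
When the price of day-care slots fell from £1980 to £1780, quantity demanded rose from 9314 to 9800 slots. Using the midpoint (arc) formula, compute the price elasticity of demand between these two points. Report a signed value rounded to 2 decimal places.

-0.48

%ΔQ = (9800 − 9314) / [(9314 + 9800)/2] = 486/9557 = 0.050852…
%ΔP = (1780 − 1980) / [(1980 + 1780)/2] = -200/1880 = -0.106382…
Arc Ed = %ΔQ / %ΔP = (486/9557) / (-200/1880) = -0.4780…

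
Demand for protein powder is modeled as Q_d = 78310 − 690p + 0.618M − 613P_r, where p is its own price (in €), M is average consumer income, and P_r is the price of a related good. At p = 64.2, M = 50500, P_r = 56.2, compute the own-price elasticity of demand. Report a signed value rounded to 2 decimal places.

At the given values, Q_d = 78310 − 690(64.2) + 0.618(50500) − 613(56.2) = 30770.4.
∂Q_d/∂p = −690.
E = (-690) × (64.2/30770.4) = -1.4396…

-1.44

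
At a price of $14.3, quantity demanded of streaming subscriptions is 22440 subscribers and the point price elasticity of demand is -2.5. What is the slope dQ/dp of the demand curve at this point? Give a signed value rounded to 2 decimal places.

Ed = (dQ/dp)·(p/Q) ⇒ dQ/dp = Ed·Q/p = (-2.5)·22440/14.3 = -3923.0769…

-3923.08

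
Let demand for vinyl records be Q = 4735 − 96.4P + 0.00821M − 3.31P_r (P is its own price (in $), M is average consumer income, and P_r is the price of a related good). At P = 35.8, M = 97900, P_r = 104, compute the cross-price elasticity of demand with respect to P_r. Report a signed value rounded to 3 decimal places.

At the given values, Q = 4735 − 96.4(35.8) + 0.00821(97900) − 3.31(104) = 1743.399.
∂Q/∂P_r = -3.31.
E = (-3.31) × (104/1743.399) = -0.19745…

-0.197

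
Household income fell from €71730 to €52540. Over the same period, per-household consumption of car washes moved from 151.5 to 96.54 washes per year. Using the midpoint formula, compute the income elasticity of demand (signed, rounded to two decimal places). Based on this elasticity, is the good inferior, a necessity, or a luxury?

1.43; luxury

%ΔQ = (96.54 − 151.5)/[( 151.5 + 96.54)/2] = -54.96/124.02 = -0.443154…
%ΔIncome = (52540 − 71730)/[( 71730 + 52540)/2] = -19190/62135 = -0.308843…
E_income = (-54.96/124.02) / (-19190/62135) = 1.4348…
E_income > 1 ⇒ normal good, luxury.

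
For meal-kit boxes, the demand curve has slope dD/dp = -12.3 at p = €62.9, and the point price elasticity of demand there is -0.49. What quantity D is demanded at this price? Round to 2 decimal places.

1578.92

Ed = (dD/dp)·(p/D) ⇒ D = (dD/dp)·p/Ed = (-12.3)·62.9/(-0.49) = 1578.9183…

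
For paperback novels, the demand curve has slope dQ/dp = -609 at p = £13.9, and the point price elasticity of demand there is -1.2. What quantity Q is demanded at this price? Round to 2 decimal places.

Ed = (dQ/dp)·(p/Q) ⇒ Q = (dQ/dp)·p/Ed = (-609)·13.9/(-1.2) = 7054.25

7054.25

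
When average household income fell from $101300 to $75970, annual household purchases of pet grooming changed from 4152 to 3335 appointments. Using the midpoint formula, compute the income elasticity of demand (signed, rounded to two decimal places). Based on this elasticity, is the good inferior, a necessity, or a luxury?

%ΔQ = (3335 − 4152)/[( 4152 + 3335)/2] = -817/3743.5 = -0.218244…
%ΔIncome = (75970 − 101300)/[( 101300 + 75970)/2] = -25330/88635 = -0.285778…
E_income = (-817/3743.5) / (-25330/88635) = 0.7636…
0 < E_income < 1 ⇒ normal good, necessity.

0.76; necessity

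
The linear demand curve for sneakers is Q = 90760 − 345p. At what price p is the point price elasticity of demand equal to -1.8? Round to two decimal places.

Ed = −345p/(90760 − 345p). Set this equal to -1.8:
345p = 1.8·(90760 − 345p) ⇒ 345p(1 + 1.8) = 1.8·90760
p = 1.8·90760 / (345·2.8) = 169.1180…

169.12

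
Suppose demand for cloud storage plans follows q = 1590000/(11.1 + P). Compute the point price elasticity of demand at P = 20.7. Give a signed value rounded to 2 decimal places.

-0.65

dq/dP = −1590000/(11.1 + P)² = -1572.33. At P = 20.7, q = 50000.
Ed = (dq/dP)·(P/q) = (-1572.33) × (20.7/50000) = -0.6509…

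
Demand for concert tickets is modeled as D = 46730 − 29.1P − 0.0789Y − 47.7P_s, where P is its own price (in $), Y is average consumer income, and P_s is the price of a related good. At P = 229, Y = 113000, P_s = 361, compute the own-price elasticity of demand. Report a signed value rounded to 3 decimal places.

-0.478

At the given values, D = 46730 − 29.1(229) − 0.0789(113000) − 47.7(361) = 13930.7.
∂D/∂P = −29.1.
E = (-29.1) × (229/13930.7) = -0.47836…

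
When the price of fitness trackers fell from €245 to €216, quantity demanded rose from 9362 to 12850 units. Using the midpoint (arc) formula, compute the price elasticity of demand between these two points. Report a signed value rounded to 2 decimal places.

-2.50

%ΔQ = (12850 − 9362) / [(9362 + 12850)/2] = 3488/11106 = 0.314064…
%ΔP = (216 − 245) / [(245 + 216)/2] = -29/230.5 = -0.125813…
Arc Ed = %ΔQ / %ΔP = (3488/11106) / (-29/230.5) = -2.4962…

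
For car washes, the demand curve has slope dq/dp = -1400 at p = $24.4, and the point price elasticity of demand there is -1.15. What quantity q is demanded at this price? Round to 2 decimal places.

29704.35

Ed = (dq/dp)·(p/q) ⇒ q = (dq/dp)·p/Ed = (-1400)·24.4/(-1.15) = 29704.3478…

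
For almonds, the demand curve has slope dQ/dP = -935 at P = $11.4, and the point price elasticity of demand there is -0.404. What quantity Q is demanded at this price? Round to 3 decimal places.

26383.663

Ed = (dQ/dP)·(P/Q) ⇒ Q = (dQ/dP)·P/Ed = (-935)·11.4/(-0.404) = 26383.66336…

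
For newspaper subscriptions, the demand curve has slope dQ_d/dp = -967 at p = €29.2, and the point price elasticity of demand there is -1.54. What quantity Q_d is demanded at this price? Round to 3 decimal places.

Ed = (dQ_d/dp)·(p/Q_d) ⇒ Q_d = (dQ_d/dp)·p/Ed = (-967)·29.2/(-1.54) = 18335.32467…

18335.325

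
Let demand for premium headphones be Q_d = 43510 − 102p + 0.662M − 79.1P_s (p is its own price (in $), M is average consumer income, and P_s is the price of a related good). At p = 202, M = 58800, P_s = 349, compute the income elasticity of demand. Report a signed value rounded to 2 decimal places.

1.14

At the given values, Q_d = 43510 − 102(202) + 0.662(58800) − 79.1(349) = 34225.7.
∂Q_d/∂M = 0.662.
E = (0.662) × (58800/34225.7) = 1.1373…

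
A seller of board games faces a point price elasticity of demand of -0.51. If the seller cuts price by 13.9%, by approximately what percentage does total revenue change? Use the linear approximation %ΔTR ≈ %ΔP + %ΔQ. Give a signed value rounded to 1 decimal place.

-6.8%

%ΔQ ≈ Ed × %ΔP = (-0.51) × (-13.9%) = +7.0890%
%ΔTR ≈ %ΔP + %ΔQ = (-13.9%) + (+7.0890%) = -6.8110%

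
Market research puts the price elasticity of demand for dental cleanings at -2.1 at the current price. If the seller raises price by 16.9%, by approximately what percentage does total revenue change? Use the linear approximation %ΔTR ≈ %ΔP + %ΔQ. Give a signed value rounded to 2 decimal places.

%ΔQ ≈ Ed × %ΔP = (-2.1) × (+16.9%) = -35.4900%
%ΔTR ≈ %ΔP + %ΔQ = (+16.9%) + (-35.4900%) = -18.5900%

-18.59%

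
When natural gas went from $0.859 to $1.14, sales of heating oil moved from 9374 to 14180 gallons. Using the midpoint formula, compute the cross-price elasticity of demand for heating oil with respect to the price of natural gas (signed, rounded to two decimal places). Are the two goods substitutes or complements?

1.45; substitutes

%ΔQ_{heating oil} = (14180 − 9374)/avg = 4806/11777 = 0.408083…
%ΔP_{natural gas} = (1.14 − 0.859)/avg = 0.281/0.9995 = 0.281140…
E_cross = (4806/11777) / (0.281/0.9995) = 1.4515…
E_cross > 0 ⇒ the goods are substitutes.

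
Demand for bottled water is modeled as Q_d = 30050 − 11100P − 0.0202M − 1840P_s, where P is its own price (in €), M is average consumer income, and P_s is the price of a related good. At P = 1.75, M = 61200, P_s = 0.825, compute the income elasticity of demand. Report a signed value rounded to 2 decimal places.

At the given values, Q_d = 30050 − 11100(1.75) − 0.0202(61200) − 1840(0.825) = 7870.76.
∂Q_d/∂M = -0.0202.
E = (-0.0202) × (61200/7870.76) = -0.1570…

-0.16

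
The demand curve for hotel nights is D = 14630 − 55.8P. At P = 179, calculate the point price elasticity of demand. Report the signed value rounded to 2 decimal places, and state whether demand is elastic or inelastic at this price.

-2.15; elastic

dD/dP = −55.8. At P = 179, D = 14630 − 55.8(179) = 4641.8.
Ed = (dD/dP)·(P/D) = −55.8 × (179/4641.8) = -2.1517…
|Ed| = 2.15 > 1, so demand is elastic.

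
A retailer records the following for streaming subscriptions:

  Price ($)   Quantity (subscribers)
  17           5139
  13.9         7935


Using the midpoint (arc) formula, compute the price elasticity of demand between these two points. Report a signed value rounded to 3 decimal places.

-2.132

%ΔQ = (7935 − 5139) / [(5139 + 7935)/2] = 2796/6537 = 0.427719…
%ΔP = (13.9 − 17) / [(17 + 13.9)/2] = -3.1/15.45 = -0.200647…
Arc Ed = %ΔQ / %ΔP = (2796/6537) / (-3.1/15.45) = -2.13169…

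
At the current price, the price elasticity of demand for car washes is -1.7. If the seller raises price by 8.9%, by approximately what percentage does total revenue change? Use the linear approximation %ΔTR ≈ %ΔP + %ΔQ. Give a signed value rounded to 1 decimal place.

-6.2%

%ΔQ ≈ Ed × %ΔP = (-1.7) × (+8.9%) = -15.1300%
%ΔTR ≈ %ΔP + %ΔQ = (+8.9%) + (-15.1300%) = -6.2300%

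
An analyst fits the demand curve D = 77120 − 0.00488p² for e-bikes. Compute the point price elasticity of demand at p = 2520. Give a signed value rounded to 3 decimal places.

-1.344

dD/dp = −2·0.00488·p = -24.5952. At p = 2520, D = 46130.048.
Ed = (dD/dp)·(p/D) = (-24.5952) × (2520/46130.048) = -1.34359…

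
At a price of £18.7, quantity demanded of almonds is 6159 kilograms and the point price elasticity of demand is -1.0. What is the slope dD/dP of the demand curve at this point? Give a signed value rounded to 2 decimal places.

Ed = (dD/dP)·(P/D) ⇒ dD/dP = Ed·D/P = (-1.0)·6159/18.7 = -329.3582…

-329.36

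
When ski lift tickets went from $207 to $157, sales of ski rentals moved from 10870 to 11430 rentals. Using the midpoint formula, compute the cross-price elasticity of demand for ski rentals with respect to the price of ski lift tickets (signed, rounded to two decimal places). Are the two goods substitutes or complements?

-0.18; complements

%ΔQ_{ski rentals} = (11430 − 10870)/avg = 560/11150 = 0.050224…
%ΔP_{ski lift tickets} = (157 − 207)/avg = -50/182 = -0.274725…
E_cross = (560/11150) / (-50/182) = -0.1828…
E_cross < 0 ⇒ the goods are complements.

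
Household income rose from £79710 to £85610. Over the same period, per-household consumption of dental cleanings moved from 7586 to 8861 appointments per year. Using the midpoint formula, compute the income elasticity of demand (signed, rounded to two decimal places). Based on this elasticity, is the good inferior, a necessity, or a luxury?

2.17; luxury

%ΔQ = (8861 − 7586)/[( 7586 + 8861)/2] = 1275/8223.5 = 0.155043…
%ΔIncome = (85610 − 79710)/[( 79710 + 85610)/2] = 5900/82660 = 0.071376…
E_income = (1275/8223.5) / (5900/82660) = 2.1721…
E_income > 1 ⇒ normal good, luxury.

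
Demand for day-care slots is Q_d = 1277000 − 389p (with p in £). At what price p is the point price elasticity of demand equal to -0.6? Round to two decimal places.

Ed = −389p/(1277000 − 389p). Set this equal to -0.6:
389p = 0.6·(1277000 − 389p) ⇒ 389p(1 + 0.6) = 0.6·1277000
p = 0.6·1277000 / (389·1.6) = 1231.0411…

1231.04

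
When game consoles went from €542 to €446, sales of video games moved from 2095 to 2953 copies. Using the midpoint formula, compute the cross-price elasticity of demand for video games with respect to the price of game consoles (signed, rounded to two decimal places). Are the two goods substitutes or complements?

%ΔQ_{video games} = (2953 − 2095)/avg = 858/2524 = 0.339936…
%ΔP_{game consoles} = (446 − 542)/avg = -96/494 = -0.194331…
E_cross = (858/2524) / (-96/494) = -1.7492…
E_cross < 0 ⇒ the goods are complements.

-1.75; complements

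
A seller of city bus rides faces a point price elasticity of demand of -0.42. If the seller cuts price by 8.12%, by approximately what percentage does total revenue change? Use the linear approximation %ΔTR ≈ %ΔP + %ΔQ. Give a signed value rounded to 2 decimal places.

%ΔQ ≈ Ed × %ΔP = (-0.42) × (-8.12%) = +3.4104%
%ΔTR ≈ %ΔP + %ΔQ = (-8.12%) + (+3.4104%) = -4.7096%

-4.71%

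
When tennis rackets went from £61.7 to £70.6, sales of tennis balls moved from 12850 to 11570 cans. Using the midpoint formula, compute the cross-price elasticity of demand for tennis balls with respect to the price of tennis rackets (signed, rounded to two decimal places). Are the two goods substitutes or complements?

%ΔQ_{tennis balls} = (11570 − 12850)/avg = -1280/12210 = -0.104832…
%ΔP_{tennis rackets} = (70.6 − 61.7)/avg = 8.9/66.15 = 0.134542…
E_cross = (-1280/12210) / (8.9/66.15) = -0.7791…
E_cross < 0 ⇒ the goods are complements.

-0.78; complements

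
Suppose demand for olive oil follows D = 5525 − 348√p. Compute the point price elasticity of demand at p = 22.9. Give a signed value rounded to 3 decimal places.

dD/dp = −348/(2√p) = -36.3606. At p = 22.9, D = 3859.68.
Ed = (dD/dp)·(p/D) = (-36.3606) × (22.9/3859.68) = -0.21573…

-0.216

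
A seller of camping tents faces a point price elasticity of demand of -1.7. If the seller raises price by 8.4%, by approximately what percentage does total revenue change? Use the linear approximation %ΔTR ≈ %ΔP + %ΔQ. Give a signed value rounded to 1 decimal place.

%ΔQ ≈ Ed × %ΔP = (-1.7) × (+8.4%) = -14.2800%
%ΔTR ≈ %ΔP + %ΔQ = (+8.4%) + (-14.2800%) = -5.8800%

-5.9%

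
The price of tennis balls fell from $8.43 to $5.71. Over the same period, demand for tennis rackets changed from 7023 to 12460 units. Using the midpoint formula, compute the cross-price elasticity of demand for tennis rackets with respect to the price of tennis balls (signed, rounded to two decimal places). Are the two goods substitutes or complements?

%ΔQ_{tennis rackets} = (12460 − 7023)/avg = 5437/9741.5 = 0.558127…
%ΔP_{tennis balls} = (5.71 − 8.43)/avg = -2.72/7.07 = -0.384724…
E_cross = (5437/9741.5) / (-2.72/7.07) = -1.4507…
E_cross < 0 ⇒ the goods are complements.

-1.45; complements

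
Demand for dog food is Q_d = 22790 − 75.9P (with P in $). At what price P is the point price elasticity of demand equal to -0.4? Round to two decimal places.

Ed = −75.9P/(22790 − 75.9P). Set this equal to -0.4:
75.9P = 0.4·(22790 − 75.9P) ⇒ 75.9P(1 + 0.4) = 0.4·22790
P = 0.4·22790 / (75.9·1.4) = 85.7895…

85.79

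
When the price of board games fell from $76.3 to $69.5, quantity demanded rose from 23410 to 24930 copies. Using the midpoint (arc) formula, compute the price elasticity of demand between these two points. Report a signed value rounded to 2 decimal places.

-0.67

%ΔQ = (24930 − 23410) / [(23410 + 24930)/2] = 1520/24170 = 0.062887…
%ΔP = (69.5 − 76.3) / [(76.3 + 69.5)/2] = -6.8/72.9 = -0.093278…
Arc Ed = %ΔQ / %ΔP = (1520/24170) / (-6.8/72.9) = -0.6741…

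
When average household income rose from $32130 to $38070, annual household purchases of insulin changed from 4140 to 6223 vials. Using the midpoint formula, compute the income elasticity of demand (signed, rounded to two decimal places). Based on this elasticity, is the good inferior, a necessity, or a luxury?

2.38; luxury

%ΔQ = (6223 − 4140)/[( 4140 + 6223)/2] = 2083/5181.5 = 0.402007…
%ΔIncome = (38070 − 32130)/[( 32130 + 38070)/2] = 5940/35100 = 0.169230…
E_income = (2083/5181.5) / (5940/35100) = 2.3754…
E_income > 1 ⇒ normal good, luxury.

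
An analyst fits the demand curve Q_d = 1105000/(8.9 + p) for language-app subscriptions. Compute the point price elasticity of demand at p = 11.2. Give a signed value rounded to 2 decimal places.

dQ_d/dp = −1105000/(8.9 + p)² = -2735.08. At p = 11.2, Q_d = 54975.1.
Ed = (dQ_d/dp)·(p/Q_d) = (-2735.08) × (11.2/54975.1) = -0.5572…

-0.56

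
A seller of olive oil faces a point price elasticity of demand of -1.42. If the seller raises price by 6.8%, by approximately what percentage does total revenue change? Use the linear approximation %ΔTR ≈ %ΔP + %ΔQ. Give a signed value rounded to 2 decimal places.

%ΔQ ≈ Ed × %ΔP = (-1.42) × (+6.8%) = -9.6560%
%ΔTR ≈ %ΔP + %ΔQ = (+6.8%) + (-9.6560%) = -2.8560%

-2.86%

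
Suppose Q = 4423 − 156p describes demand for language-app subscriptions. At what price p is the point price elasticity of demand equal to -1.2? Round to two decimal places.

15.47

Ed = −156p/(4423 − 156p). Set this equal to -1.2:
156p = 1.2·(4423 − 156p) ⇒ 156p(1 + 1.2) = 1.2·4423
p = 1.2·4423 / (156·2.2) = 15.4650…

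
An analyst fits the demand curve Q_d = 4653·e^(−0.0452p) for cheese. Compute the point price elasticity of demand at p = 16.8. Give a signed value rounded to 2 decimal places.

dQ_d/dp = −0.0452·Q_d = -98.4205. At p = 16.8, Q_d = 2177.45.
Ed = (dQ_d/dp)·(p/Q_d) = (-98.4205) × (16.8/2177.45) = -0.7593…

-0.76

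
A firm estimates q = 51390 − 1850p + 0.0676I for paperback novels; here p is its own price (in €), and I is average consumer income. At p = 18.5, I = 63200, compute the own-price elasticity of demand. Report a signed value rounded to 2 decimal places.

-1.60

At the given values, q = 51390 − 1850(18.5) + 0.0676(63200) = 21437.32.
∂q/∂p = −1850.
E = (-1850) × (18.5/21437.32) = -1.5965…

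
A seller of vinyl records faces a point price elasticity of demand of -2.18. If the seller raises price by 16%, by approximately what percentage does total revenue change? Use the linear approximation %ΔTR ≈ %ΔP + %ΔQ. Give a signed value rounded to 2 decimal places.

%ΔQ ≈ Ed × %ΔP = (-2.18) × (+16%) = -34.8800%
%ΔTR ≈ %ΔP + %ΔQ = (+16%) + (-34.8800%) = -18.8800%

-18.88%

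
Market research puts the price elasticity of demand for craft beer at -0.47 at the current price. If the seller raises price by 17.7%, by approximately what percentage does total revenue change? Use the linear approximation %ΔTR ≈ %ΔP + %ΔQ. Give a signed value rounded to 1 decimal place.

%ΔQ ≈ Ed × %ΔP = (-0.47) × (+17.7%) = -8.3190%
%ΔTR ≈ %ΔP + %ΔQ = (+17.7%) + (-8.3190%) = +9.3810%

+9.4%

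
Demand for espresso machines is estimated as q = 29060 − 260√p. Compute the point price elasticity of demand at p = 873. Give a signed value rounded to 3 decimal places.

dq/dp = −260/(2√p) = -4.39983. At p = 873, q = 21377.9.
Ed = (dq/dp)·(p/q) = (-4.39983) × (873/21377.9) = -0.17967…

-0.180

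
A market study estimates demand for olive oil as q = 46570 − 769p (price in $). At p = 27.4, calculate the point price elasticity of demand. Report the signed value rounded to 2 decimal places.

dq/dp = −769. At p = 27.4, q = 46570 − 769(27.4) = 25499.4.
Ed = (dq/dp)·(p/q) = −769 × (27.4/25499.4) = -0.8263…

-0.83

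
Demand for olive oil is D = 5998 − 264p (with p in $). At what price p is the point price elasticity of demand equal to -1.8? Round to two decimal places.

Ed = −264p/(5998 − 264p). Set this equal to -1.8:
264p = 1.8·(5998 − 264p) ⇒ 264p(1 + 1.8) = 1.8·5998
p = 1.8·5998 / (264·2.8) = 14.6055…

14.61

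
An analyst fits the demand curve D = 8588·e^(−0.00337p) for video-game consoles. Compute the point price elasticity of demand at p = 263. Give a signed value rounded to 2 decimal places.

dD/dp = −0.00337·D = -11.929. At p = 263, D = 3539.75.
Ed = (dD/dp)·(p/D) = (-11.929) × (263/3539.75) = -0.8863…

-0.89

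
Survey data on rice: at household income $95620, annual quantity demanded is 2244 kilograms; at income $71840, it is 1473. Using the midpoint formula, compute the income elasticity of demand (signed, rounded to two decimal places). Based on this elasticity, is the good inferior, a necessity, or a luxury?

%ΔQ = (1473 − 2244)/[( 2244 + 1473)/2] = -771/1858.5 = -0.414850…
%ΔIncome = (71840 − 95620)/[( 95620 + 71840)/2] = -23780/83730 = -0.284008…
E_income = (-771/1858.5) / (-23780/83730) = 1.4607…
E_income > 1 ⇒ normal good, luxury.

1.46; luxury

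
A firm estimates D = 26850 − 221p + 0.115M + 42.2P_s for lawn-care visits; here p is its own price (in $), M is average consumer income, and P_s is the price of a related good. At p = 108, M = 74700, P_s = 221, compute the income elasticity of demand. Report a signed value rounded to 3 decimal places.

0.411

At the given values, D = 26850 − 221(108) + 0.115(74700) + 42.2(221) = 20898.7.
∂D/∂M = 0.115.
E = (0.115) × (74700/20898.7) = 0.41105…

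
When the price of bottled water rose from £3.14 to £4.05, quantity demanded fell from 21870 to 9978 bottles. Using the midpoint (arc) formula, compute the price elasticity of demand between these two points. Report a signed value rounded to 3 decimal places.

%ΔQ = (9978 − 21870) / [(21870 + 9978)/2] = -11892/15924 = -0.746797…
%ΔP = (4.05 − 3.14) / [(3.14 + 4.05)/2] = 0.91/3.595 = 0.253129…
Arc Ed = %ΔQ / %ΔP = (-11892/15924) / (0.91/3.595) = -2.95025…

-2.950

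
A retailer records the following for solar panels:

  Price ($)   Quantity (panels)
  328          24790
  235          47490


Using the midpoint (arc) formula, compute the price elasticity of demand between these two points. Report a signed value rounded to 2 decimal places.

-1.90

%ΔQ = (47490 − 24790) / [(24790 + 47490)/2] = 22700/36140 = 0.628112…
%ΔP = (235 − 328) / [(328 + 235)/2] = -93/281.5 = -0.330373…
Arc Ed = %ΔQ / %ΔP = (22700/36140) / (-93/281.5) = -1.9012…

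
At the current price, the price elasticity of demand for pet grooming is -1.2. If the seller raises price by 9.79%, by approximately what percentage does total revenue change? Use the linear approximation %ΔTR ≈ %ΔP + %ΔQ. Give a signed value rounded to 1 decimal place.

%ΔQ ≈ Ed × %ΔP = (-1.2) × (+9.79%) = -11.7480%
%ΔTR ≈ %ΔP + %ΔQ = (+9.79%) + (-11.7480%) = -1.9580%

-2.0%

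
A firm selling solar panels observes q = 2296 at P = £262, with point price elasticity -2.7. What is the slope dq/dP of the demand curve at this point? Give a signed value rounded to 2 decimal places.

-23.66

Ed = (dq/dP)·(P/q) ⇒ dq/dP = Ed·q/P = (-2.7)·2296/262 = -23.6610…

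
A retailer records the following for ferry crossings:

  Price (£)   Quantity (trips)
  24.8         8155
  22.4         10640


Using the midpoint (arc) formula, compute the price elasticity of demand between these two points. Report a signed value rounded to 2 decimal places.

%ΔQ = (10640 − 8155) / [(8155 + 10640)/2] = 2485/9397.5 = 0.264432…
%ΔP = (22.4 − 24.8) / [(24.8 + 22.4)/2] = -2.4/23.6 = -0.101694…
Arc Ed = %ΔQ / %ΔP = (2485/9397.5) / (-2.4/23.6) = -2.6002…

-2.60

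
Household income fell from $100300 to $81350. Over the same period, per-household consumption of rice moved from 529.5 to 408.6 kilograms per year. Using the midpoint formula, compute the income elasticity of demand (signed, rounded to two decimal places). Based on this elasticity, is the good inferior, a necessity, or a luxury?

1.24; luxury

%ΔQ = (408.6 − 529.5)/[( 529.5 + 408.6)/2] = -120.9/469.05 = -0.257755…
%ΔIncome = (81350 − 100300)/[( 100300 + 81350)/2] = -18950/90825 = -0.208642…
E_income = (-120.9/469.05) / (-18950/90825) = 1.2353…
E_income > 1 ⇒ normal good, luxury.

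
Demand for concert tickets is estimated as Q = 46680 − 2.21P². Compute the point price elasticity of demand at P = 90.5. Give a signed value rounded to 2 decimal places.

-1.27

dQ/dP = −2·2.21·P = -400.01. At P = 90.5, Q = 28579.5475.
Ed = (dQ/dP)·(P/Q) = (-400.01) × (90.5/28579.5475) = -1.2666…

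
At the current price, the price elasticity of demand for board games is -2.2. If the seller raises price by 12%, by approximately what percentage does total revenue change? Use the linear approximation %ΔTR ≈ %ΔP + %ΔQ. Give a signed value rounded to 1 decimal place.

%ΔQ ≈ Ed × %ΔP = (-2.2) × (+12%) = -26.4000%
%ΔTR ≈ %ΔP + %ΔQ = (+12%) + (-26.4000%) = -14.4000%

-14.4%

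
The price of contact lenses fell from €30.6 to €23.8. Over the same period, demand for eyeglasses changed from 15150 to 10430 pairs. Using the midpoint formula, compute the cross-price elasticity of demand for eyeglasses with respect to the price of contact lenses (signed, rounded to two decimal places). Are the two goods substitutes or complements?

1.48; substitutes

%ΔQ_{eyeglasses} = (10430 − 15150)/avg = -4720/12790 = -0.369038…
%ΔP_{contact lenses} = (23.8 − 30.6)/avg = -6.8/27.2 = -0.25
E_cross = (-4720/12790) / (-6.8/27.2) = 1.4761…
E_cross > 0 ⇒ the goods are substitutes.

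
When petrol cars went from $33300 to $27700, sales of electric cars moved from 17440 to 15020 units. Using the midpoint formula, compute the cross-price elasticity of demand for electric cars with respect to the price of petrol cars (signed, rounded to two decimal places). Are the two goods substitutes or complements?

%ΔQ_{electric cars} = (15020 − 17440)/avg = -2420/16230 = -0.149106…
%ΔP_{petrol cars} = (27700 − 33300)/avg = -5600/30500 = -0.183606…
E_cross = (-2420/16230) / (-5600/30500) = 0.8120…
E_cross > 0 ⇒ the goods are substitutes.

0.81; substitutes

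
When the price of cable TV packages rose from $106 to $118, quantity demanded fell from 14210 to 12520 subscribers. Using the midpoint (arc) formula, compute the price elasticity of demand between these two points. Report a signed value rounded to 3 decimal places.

-1.180

%ΔQ = (12520 − 14210) / [(14210 + 12520)/2] = -1690/13365 = -0.126449…
%ΔP = (118 − 106) / [(106 + 118)/2] = 12/112 = 0.107142…
Arc Ed = %ΔQ / %ΔP = (-1690/13365) / (12/112) = -1.18019…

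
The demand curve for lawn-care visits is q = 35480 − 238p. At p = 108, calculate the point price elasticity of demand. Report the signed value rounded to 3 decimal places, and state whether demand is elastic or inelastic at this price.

dq/dp = −238. At p = 108, q = 35480 − 238(108) = 9776.
Ed = (dq/dp)·(p/q) = −238 × (108/9776) = -2.62929…
|Ed| = 2.629 > 1, so demand is elastic.

-2.629; elastic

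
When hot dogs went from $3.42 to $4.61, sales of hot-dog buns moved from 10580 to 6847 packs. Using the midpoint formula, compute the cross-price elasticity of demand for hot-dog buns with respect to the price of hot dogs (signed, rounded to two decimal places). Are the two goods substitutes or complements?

%ΔQ_{hot-dog buns} = (6847 − 10580)/avg = -3733/8713.5 = -0.428415…
%ΔP_{hot dogs} = (4.61 − 3.42)/avg = 1.19/4.015 = 0.296388…
E_cross = (-3733/8713.5) / (1.19/4.015) = -1.4454…
E_cross < 0 ⇒ the goods are complements.

-1.45; complements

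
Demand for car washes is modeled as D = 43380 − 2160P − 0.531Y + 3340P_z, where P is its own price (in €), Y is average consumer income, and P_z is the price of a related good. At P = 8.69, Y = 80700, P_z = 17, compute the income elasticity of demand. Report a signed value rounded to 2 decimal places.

-1.11

At the given values, D = 43380 − 2160(8.69) − 0.531(80700) + 3340(17) = 38537.9.
∂D/∂Y = -0.531.
E = (-0.531) × (80700/38537.9) = -1.1119…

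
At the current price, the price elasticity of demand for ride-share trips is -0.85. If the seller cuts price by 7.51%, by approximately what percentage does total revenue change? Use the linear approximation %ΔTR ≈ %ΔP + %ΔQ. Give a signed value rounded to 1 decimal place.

%ΔQ ≈ Ed × %ΔP = (-0.85) × (-7.51%) = +6.3835%
%ΔTR ≈ %ΔP + %ΔQ = (-7.51%) + (+6.3835%) = -1.1265%

-1.1%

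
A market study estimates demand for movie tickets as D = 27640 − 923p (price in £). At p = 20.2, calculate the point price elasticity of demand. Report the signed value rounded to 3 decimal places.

dD/dp = −923. At p = 20.2, D = 27640 − 923(20.2) = 8995.4.
Ed = (dD/dp)·(p/D) = −923 × (20.2/8995.4) = -2.07268…

-2.073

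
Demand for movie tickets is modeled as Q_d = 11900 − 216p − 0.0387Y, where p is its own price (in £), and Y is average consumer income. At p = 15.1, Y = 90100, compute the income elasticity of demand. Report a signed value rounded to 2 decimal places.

-0.68

At the given values, Q_d = 11900 − 216(15.1) − 0.0387(90100) = 5151.53.
∂Q_d/∂Y = -0.0387.
E = (-0.0387) × (90100/5151.53) = -0.6768…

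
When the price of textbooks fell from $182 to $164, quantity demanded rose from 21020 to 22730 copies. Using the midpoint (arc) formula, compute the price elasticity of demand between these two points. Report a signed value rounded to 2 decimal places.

-0.75

%ΔQ = (22730 − 21020) / [(21020 + 22730)/2] = 1710/21875 = 0.078171…
%ΔP = (164 − 182) / [(182 + 164)/2] = -18/173 = -0.104046…
Arc Ed = %ΔQ / %ΔP = (1710/21875) / (-18/173) = -0.7513…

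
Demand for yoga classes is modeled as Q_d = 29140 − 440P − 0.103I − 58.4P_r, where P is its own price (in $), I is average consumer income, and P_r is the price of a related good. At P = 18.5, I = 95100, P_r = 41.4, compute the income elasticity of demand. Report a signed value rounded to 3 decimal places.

-1.115

At the given values, Q_d = 29140 − 440(18.5) − 0.103(95100) − 58.4(41.4) = 8786.94.
∂Q_d/∂I = -0.103.
E = (-0.103) × (95100/8786.94) = -1.11475…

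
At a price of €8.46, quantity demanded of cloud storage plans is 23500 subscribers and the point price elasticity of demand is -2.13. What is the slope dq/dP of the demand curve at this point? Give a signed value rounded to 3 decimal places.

Ed = (dq/dP)·(P/q) ⇒ dq/dP = Ed·q/P = (-2.13)·23500/8.46 = -5916.66666…

-5916.667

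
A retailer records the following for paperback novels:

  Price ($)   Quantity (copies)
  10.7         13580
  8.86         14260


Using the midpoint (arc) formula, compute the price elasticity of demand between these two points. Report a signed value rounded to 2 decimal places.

%ΔQ = (14260 − 13580) / [(13580 + 14260)/2] = 680/13920 = 0.048850…
%ΔP = (8.86 − 10.7) / [(10.7 + 8.86)/2] = -1.84/9.78 = -0.188139…
Arc Ed = %ΔQ / %ΔP = (680/13920) / (-1.84/9.78) = -0.2596…

-0.26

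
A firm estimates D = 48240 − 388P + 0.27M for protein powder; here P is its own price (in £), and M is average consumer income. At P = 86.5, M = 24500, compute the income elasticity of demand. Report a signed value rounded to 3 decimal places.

At the given values, D = 48240 − 388(86.5) + 0.27(24500) = 21293.
∂D/∂M = 0.27.
E = (0.27) × (24500/21293) = 0.31066…

0.311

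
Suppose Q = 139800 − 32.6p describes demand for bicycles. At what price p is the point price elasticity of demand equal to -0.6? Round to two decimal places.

1608.13

Ed = −32.6p/(139800 − 32.6p). Set this equal to -0.6:
32.6p = 0.6·(139800 − 32.6p) ⇒ 32.6p(1 + 0.6) = 0.6·139800
p = 0.6·139800 / (32.6·1.6) = 1608.1288…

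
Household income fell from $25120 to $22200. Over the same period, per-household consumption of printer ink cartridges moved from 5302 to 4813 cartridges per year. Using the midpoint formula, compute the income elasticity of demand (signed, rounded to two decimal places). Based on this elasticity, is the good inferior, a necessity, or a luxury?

%ΔQ = (4813 − 5302)/[( 5302 + 4813)/2] = -489/5057.5 = -0.096688…
%ΔIncome = (22200 − 25120)/[( 25120 + 22200)/2] = -2920/23660 = -0.123415…
E_income = (-489/5057.5) / (-2920/23660) = 0.7834…
0 < E_income < 1 ⇒ normal good, necessity.

0.78; necessity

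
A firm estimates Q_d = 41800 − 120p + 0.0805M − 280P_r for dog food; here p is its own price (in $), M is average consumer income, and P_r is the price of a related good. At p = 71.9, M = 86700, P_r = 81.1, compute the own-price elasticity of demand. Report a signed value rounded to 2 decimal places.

At the given values, Q_d = 41800 − 120(71.9) + 0.0805(86700) − 280(81.1) = 17443.35.
∂Q_d/∂p = −120.
E = (-120) × (71.9/17443.35) = -0.4946…

-0.49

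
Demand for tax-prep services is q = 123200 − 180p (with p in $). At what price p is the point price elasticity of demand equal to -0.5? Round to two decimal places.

Ed = −180p/(123200 − 180p). Set this equal to -0.5:
180p = 0.5·(123200 − 180p) ⇒ 180p(1 + 0.5) = 0.5·123200
p = 0.5·123200 / (180·1.5) = 228.1481…

228.15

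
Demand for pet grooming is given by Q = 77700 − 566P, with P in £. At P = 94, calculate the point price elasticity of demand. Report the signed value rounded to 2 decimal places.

dQ/dP = −566. At P = 94, Q = 77700 − 566(94) = 24496.
Ed = (dQ/dP)·(P/Q) = −566 × (94/24496) = -2.1719…

-2.17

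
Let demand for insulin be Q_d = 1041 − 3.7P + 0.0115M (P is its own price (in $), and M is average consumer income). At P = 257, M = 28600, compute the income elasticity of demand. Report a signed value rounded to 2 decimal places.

At the given values, Q_d = 1041 − 3.7(257) + 0.0115(28600) = 419.
∂Q_d/∂M = 0.0115.
E = (0.0115) × (28600/419) = 0.7849…

0.78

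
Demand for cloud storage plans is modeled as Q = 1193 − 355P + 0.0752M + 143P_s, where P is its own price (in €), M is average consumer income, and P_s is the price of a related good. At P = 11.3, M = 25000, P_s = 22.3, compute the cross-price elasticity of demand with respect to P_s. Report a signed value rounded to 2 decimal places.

At the given values, Q = 1193 − 355(11.3) + 0.0752(25000) + 143(22.3) = 2250.4.
∂Q/∂P_s = 143.
E = (143) × (22.3/2250.4) = 1.4170…

1.42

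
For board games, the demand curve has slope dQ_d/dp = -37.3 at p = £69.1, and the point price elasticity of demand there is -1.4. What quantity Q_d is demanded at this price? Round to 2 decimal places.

Ed = (dQ_d/dp)·(p/Q_d) ⇒ Q_d = (dQ_d/dp)·p/Ed = (-37.3)·69.1/(-1.4) = 1841.0214…

1841.02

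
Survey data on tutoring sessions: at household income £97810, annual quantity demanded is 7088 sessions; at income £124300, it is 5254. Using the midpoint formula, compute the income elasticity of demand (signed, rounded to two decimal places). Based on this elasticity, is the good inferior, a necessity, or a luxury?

%ΔQ = (5254 − 7088)/[( 7088 + 5254)/2] = -1834/6171 = -0.297196…
%ΔIncome = (124300 − 97810)/[( 97810 + 124300)/2] = 26490/111055 = 0.238530…
E_income = (-1834/6171) / (26490/111055) = -1.2459…
E_income < 0 ⇒ inferior good.

-1.25; inferior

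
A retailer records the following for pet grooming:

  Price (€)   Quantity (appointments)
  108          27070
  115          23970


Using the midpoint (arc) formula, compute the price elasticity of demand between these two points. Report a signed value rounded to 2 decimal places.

-1.93

%ΔQ = (23970 − 27070) / [(27070 + 23970)/2] = -3100/25520 = -0.121473…
%ΔP = (115 − 108) / [(108 + 115)/2] = 7/111.5 = 0.062780…
Arc Ed = %ΔQ / %ΔP = (-3100/25520) / (7/111.5) = -1.9348…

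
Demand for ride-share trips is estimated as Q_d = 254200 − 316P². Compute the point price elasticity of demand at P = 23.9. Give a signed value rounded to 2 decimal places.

-4.90

dQ_d/dP = −2·316·P = -15104.8. At P = 23.9, Q_d = 73697.64.
Ed = (dQ_d/dP)·(P/Q_d) = (-15104.8) × (23.9/73697.64) = -4.8984…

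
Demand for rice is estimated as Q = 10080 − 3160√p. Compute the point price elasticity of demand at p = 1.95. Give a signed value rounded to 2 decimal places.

dQ/dp = −3160/(2√p) = -1131.46. At p = 1.95, Q = 5667.3.
Ed = (dQ/dp)·(p/Q) = (-1131.46) × (1.95/5667.3) = -0.3893…

-0.39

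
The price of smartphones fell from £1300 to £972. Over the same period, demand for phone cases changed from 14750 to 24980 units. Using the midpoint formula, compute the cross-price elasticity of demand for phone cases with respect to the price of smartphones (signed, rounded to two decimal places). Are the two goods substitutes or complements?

-1.78; complements

%ΔQ_{phone cases} = (24980 − 14750)/avg = 10230/19865 = 0.514976…
%ΔP_{smartphones} = (972 − 1300)/avg = -328/1136 = -0.288732…
E_cross = (10230/19865) / (-328/1136) = -1.7835…
E_cross < 0 ⇒ the goods are complements.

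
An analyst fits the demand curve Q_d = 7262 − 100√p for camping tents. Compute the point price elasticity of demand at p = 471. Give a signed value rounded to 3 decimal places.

-0.213

dQ_d/dp = −100/(2√p) = -2.30388. At p = 471, Q_d = 5091.75.
Ed = (dQ_d/dp)·(p/Q_d) = (-2.30388) × (471/5091.75) = -0.21311…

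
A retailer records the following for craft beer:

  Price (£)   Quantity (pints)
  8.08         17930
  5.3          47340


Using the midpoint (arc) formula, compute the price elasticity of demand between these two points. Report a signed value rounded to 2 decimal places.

%ΔQ = (47340 − 17930) / [(17930 + 47340)/2] = 29410/32635 = 0.901179…
%ΔP = (5.3 − 8.08) / [(8.08 + 5.3)/2] = -2.78/6.69 = -0.415545…
Arc Ed = %ΔQ / %ΔP = (29410/32635) / (-2.78/6.69) = -2.1686…

-2.17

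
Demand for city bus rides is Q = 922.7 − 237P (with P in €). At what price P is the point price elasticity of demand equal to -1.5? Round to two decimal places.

Ed = −237P/(922.7 − 237P). Set this equal to -1.5:
237P = 1.5·(922.7 − 237P) ⇒ 237P(1 + 1.5) = 1.5·922.7
P = 1.5·922.7 / (237·2.5) = 2.3359…

2.34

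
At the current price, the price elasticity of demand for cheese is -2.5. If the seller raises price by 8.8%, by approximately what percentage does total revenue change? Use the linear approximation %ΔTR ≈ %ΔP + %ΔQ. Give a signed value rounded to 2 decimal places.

-13.20%

%ΔQ ≈ Ed × %ΔP = (-2.5) × (+8.8%) = -22.0000%
%ΔTR ≈ %ΔP + %ΔQ = (+8.8%) + (-22.0000%) = -13.2000%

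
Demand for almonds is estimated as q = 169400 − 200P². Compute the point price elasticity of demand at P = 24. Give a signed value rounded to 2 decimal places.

-4.25

dq/dP = −2·200·P = -9600. At P = 24, q = 54200.
Ed = (dq/dP)·(P/q) = (-9600) × (24/54200) = -4.2509…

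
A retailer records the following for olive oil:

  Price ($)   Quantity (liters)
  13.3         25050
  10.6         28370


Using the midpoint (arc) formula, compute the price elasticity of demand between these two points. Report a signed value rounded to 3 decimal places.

%ΔQ = (28370 − 25050) / [(25050 + 28370)/2] = 3320/26710 = 0.124298…
%ΔP = (10.6 − 13.3) / [(13.3 + 10.6)/2] = -2.7/11.95 = -0.225941…
Arc Ed = %ΔQ / %ΔP = (3320/26710) / (-2.7/11.95) = -0.55013…

-0.550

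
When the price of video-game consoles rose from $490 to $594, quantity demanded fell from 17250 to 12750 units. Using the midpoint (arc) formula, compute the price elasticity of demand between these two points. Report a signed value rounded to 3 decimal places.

-1.563

%ΔQ = (12750 − 17250) / [(17250 + 12750)/2] = -4500/15000 = -0.3
%ΔP = (594 − 490) / [(490 + 594)/2] = 104/542 = 0.191881…
Arc Ed = %ΔQ / %ΔP = (-4500/15000) / (104/542) = -1.56346…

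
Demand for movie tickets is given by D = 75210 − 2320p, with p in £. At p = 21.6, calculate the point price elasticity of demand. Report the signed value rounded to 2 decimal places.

-2.00

dD/dp = −2320. At p = 21.6, D = 75210 − 2320(21.6) = 25098.
Ed = (dD/dp)·(p/D) = −2320 × (21.6/25098) = -1.9966…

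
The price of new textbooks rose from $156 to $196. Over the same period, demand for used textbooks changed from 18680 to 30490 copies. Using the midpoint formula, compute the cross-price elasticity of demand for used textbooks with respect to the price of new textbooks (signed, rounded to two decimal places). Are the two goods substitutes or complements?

%ΔQ_{used textbooks} = (30490 − 18680)/avg = 11810/24585 = 0.480374…
%ΔP_{new textbooks} = (196 − 156)/avg = 40/176 = 0.227272…
E_cross = (11810/24585) / (40/176) = 2.1136…
E_cross > 0 ⇒ the goods are substitutes.

2.11; substitutes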